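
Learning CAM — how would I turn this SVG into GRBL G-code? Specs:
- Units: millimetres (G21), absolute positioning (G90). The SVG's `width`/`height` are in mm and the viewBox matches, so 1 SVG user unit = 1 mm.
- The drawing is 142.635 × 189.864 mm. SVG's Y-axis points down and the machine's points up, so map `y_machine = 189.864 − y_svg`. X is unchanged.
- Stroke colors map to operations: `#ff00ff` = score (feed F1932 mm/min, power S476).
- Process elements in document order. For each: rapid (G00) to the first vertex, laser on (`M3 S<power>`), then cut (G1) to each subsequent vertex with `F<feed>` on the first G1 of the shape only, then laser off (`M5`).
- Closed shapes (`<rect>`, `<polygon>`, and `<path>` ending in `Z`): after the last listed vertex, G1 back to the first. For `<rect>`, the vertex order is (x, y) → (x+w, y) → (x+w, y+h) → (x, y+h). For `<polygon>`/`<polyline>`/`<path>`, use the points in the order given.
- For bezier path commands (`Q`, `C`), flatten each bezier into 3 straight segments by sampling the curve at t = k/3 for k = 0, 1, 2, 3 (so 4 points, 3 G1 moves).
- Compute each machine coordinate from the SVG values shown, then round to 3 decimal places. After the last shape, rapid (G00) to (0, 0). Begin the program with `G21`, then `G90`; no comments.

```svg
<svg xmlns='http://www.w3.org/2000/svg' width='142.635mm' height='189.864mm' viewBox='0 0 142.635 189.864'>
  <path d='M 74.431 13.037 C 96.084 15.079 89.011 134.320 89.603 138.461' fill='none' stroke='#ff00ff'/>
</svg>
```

viewBox `0 0 142.635 189.864` with mm width/height → 1 unit = 1 mm. Flip: y_m = 189.864 − y_svg.

**Shape 1** — `<path>` cubic bezier, stroke `#ff00ff` → score (S476, F1932). Control points (SVG): P0=(74.431,13.037), P1=(96.084,15.079), P2=(89.011,134.320), P3=(89.603,138.461); sampled at t=k/3. Machine vertices: (74.431,176.827) → (87.856,144.322) → (90.218,85.307) → (89.603,51.403). Open path.

G21
G90
G00 X74.431 Y176.827
M3 S476
G1 X87.856 Y144.322 F1932
G1 X90.218 Y85.307
G1 X89.603 Y51.403
M5
G00 X0.000 Y0.000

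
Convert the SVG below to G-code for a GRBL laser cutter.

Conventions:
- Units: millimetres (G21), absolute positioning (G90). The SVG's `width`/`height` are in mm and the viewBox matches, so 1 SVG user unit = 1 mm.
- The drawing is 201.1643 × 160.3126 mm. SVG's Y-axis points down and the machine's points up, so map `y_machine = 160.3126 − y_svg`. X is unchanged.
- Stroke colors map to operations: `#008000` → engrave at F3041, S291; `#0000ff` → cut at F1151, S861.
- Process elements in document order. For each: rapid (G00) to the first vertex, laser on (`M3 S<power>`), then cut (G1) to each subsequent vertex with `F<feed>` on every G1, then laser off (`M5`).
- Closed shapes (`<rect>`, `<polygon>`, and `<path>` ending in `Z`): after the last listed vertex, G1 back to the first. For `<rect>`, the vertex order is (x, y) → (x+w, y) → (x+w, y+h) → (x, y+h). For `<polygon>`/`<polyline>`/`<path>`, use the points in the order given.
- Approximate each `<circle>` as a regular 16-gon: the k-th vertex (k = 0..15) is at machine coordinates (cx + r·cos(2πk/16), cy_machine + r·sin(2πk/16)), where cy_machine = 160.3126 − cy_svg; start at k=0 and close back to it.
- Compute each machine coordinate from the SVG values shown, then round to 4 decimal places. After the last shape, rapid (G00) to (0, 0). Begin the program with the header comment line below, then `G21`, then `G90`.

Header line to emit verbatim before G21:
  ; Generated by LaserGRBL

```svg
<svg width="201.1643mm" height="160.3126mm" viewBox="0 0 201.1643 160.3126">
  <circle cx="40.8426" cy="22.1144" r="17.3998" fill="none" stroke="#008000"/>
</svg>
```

1 u = 1 mm; y_m = 160.3126 − y.

[1] `<circle>` circle, #008000→engrave S291 F3041: (58.2424,138.1982) → (56.9179,144.8568) → (53.1461,150.5017) → (47.5012,154.2735) → (40.8426,155.5980) → (34.1840,154.2735) → (28.5391,150.5017) → (24.7673,144.8568) → (23.4428,138.1982) → (24.7673,131.5396) → (28.5391,125.8947) → (34.1840,122.1229) → (40.8426,120.7984) → (47.5012,122.1229) → (53.1461,125.8947) → (56.9179,131.5396) → (58.2424,138.1982) (closed)

; Generated by LaserGRBL
G21
G90
G00 X58.2424 Y138.1982
M3 S291
G1 X56.9179 Y144.8568 F3041
G1 X53.1461 Y150.5017 F3041
G1 X47.5012 Y154.2735 F3041
G1 X40.8426 Y155.5980 F3041
G1 X34.1840 Y154.2735 F3041
G1 X28.5391 Y150.5017 F3041
G1 X24.7673 Y144.8568 F3041
G1 X23.4428 Y138.1982 F3041
G1 X24.7673 Y131.5396 F3041
G1 X28.5391 Y125.8947 F3041
G1 X34.1840 Y122.1229 F3041
G1 X40.8426 Y120.7984 F3041
G1 X47.5012 Y122.1229 F3041
G1 X53.1461 Y125.8947 F3041
G1 X56.9179 Y131.5396 F3041
G1 X58.2424 Y138.1982 F3041
M5
G00 X0.0000 Y0.0000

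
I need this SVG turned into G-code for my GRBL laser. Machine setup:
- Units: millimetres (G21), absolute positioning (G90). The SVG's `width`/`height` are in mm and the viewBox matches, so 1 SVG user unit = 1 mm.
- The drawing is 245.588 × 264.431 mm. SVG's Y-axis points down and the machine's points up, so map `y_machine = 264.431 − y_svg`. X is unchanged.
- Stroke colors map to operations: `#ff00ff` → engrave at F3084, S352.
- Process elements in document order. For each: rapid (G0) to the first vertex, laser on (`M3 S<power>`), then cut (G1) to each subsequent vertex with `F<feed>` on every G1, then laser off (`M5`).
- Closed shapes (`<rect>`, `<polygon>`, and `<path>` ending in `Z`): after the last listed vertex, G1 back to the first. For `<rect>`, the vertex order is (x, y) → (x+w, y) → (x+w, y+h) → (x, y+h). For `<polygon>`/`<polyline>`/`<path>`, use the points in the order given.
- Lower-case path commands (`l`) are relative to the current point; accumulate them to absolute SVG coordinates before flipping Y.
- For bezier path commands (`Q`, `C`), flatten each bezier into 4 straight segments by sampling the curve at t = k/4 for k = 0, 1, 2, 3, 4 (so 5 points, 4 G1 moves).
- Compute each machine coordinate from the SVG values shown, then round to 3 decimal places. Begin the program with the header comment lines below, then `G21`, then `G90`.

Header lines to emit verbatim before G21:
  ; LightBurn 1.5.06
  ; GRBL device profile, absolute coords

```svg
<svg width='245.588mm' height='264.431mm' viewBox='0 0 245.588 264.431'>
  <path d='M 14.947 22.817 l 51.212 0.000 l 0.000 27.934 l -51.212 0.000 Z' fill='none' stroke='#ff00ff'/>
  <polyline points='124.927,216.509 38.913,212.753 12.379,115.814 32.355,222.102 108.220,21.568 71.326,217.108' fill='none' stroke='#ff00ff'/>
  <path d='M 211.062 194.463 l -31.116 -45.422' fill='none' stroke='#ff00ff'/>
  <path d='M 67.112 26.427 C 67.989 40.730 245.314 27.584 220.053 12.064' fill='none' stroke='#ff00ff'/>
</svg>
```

Since the viewBox matches the mm dimensions, user units are millimetres directly. The only transform is the Y-flip y_m = 264.431 − y_svg.

Shape 1 is a rectangle drawn with `<path>`. Its stroke #ff00ff means engrave at S352, F3084. After flipping Y the toolpath is (14.947,241.614) → (66.159,241.614) → (66.159,213.680) → (14.947,213.680) → (14.947,241.614), returning to the start.

Shape 2 is a open polyline drawn with `<polyline>`. Its stroke #ff00ff means engrave at S352, F3084. After flipping Y the toolpath is (124.927,47.922) → (38.913,51.678) → (12.379,148.617) → (32.355,42.329) → (108.220,242.863) → (71.326,47.323).

Shape 3 is a line segment drawn with `<path>`. Its stroke #ff00ff means engrave at S352, F3084. After flipping Y the toolpath is (211.062,69.968) → (179.946,115.390).

Shape 4 is a cubic bezier drawn with `<path>`. Its stroke #ff00ff means engrave at S352, F3084. After flipping Y the toolpath is (67.112,238.004) → (94.931,232.032) → (153.384,234.002) → (206.936,241.564) → (220.053,252.367).

; LightBurn 1.5.06
; GRBL device profile, absolute coords
G21
G90
G0 X14.947 Y241.614
M3 S352
G1 X66.159 Y241.614 F3084
G1 X66.159 Y213.680 F3084
G1 X14.947 Y213.680 F3084
G1 X14.947 Y241.614 F3084
M5
G0 X124.927 Y47.922
M3 S352
G1 X38.913 Y51.678 F3084
G1 X12.379 Y148.617 F3084
G1 X32.355 Y42.329 F3084
G1 X108.220 Y242.863 F3084
G1 X71.326 Y47.323 F3084
M5
G0 X211.062 Y69.968
M3 S352
G1 X179.946 Y115.390 F3084
M5
G0 X67.112 Y238.004
M3 S352
G1 X94.931 Y232.032 F3084
G1 X153.384 Y234.002 F3084
G1 X206.936 Y241.564 F3084
G1 X220.053 Y252.367 F3084
M5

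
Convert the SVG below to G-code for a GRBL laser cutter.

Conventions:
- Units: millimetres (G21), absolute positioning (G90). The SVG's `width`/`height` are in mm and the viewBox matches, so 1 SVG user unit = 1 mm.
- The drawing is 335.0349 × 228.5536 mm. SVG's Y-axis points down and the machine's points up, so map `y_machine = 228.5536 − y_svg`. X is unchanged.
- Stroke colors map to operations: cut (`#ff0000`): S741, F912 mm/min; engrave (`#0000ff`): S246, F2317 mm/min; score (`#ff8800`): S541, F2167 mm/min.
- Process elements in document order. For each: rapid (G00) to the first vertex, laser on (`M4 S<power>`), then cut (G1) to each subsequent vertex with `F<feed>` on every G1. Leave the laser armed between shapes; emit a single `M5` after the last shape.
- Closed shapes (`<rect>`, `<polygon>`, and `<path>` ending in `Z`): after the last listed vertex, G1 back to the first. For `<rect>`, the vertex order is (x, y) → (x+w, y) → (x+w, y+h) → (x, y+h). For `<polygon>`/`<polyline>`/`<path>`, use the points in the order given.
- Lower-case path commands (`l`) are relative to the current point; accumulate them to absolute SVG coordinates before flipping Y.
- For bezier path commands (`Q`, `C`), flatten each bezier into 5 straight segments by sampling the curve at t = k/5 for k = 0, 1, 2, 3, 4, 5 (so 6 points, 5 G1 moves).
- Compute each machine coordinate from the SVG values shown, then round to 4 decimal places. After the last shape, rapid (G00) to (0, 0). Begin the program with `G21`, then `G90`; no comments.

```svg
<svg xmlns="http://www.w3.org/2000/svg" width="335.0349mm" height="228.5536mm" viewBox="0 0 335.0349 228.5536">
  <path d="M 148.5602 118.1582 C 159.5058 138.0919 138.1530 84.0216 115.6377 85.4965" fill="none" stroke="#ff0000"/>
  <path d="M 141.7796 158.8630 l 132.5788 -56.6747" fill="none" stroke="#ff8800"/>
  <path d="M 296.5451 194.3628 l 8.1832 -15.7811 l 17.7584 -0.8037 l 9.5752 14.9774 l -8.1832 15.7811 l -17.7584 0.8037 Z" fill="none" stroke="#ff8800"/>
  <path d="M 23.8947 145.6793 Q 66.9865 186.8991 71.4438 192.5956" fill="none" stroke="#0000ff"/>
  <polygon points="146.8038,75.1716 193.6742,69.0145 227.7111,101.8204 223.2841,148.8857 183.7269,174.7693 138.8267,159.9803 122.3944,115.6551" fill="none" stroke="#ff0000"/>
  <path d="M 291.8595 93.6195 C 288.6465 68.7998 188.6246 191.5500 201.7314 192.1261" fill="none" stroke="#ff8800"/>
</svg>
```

Since the viewBox matches the mm dimensions, user units are millimetres directly. The only transform is the Y-flip y_m = 228.5536 − y_svg.

Shape 1 is a cubic bezier drawn with `<path>`. Its stroke #ff0000 means cut at S741, F912. After flipping Y the toolpath is (148.5602,110.3954) → (151.5008,106.2793) → (148.1844,113.7057) → (140.1054,126.4564) → (128.7583,138.3130) → (115.6377,143.0571).

Shape 2 is a line segment drawn with `<path>`. Its stroke #ff8800 means score at S541, F2167. After flipping Y the toolpath is (141.7796,69.6906) → (274.3584,126.3653).

Shape 3 is a regular polygon drawn with `<path>`. Its stroke #ff8800 means score at S541, F2167. After flipping Y the toolpath is (296.5451,34.1908) → (304.7283,49.9719) → (322.4867,50.7756) → (332.0619,35.7982) → (323.8787,20.0171) → (306.1203,19.2134) → (296.5451,34.1908), returning to the start.

Shape 4 is a quadratic bezier drawn with `<path>`. Its stroke #0000ff means engrave at S246, F2317. After flipping Y the toolpath is (23.8947,82.8743) → (39.5860,67.8073) → (52.1866,55.5822) → (61.6964,46.1989) → (68.1155,39.6575) → (71.4438,35.9580).

Shape 5 is a regular polygon drawn with `<polygon>`. Its stroke #ff0000 means cut at S741, F912. After flipping Y the toolpath is (146.8038,153.3820) → (193.6742,159.5391) → (227.7111,126.7332) → (223.2841,79.6679) → (183.7269,53.7843) → (138.8267,68.5733) → (122.3944,112.8985) → (146.8038,153.3820), returning to the start.

Shape 6 is a cubic bezier drawn with `<path>`. Its stroke #ff8800 means score at S541, F2167. After flipping Y the toolpath is (291.8595,134.9341) → (279.9941,134.2755) → (254.9716,111.1478) → (226.8690,78.4988) → (205.7633,49.2761) → (201.7314,36.4275).

G21
G90
G00 X148.5602 Y110.3954
M4 S741
G1 X151.5008 Y106.2793 F912
G1 X148.1844 Y113.7057 F912
G1 X140.1054 Y126.4564 F912
G1 X128.7583 Y138.3130 F912
G1 X115.6377 Y143.0571 F912
G00 X141.7796 Y69.6906
M4 S541
G1 X274.3584 Y126.3653 F2167
G00 X296.5451 Y34.1908
M4 S541
G1 X304.7283 Y49.9719 F2167
G1 X322.4867 Y50.7756 F2167
G1 X332.0619 Y35.7982 F2167
G1 X323.8787 Y20.0171 F2167
G1 X306.1203 Y19.2134 F2167
G1 X296.5451 Y34.1908 F2167
G00 X23.8947 Y82.8743
M4 S246
G1 X39.5860 Y67.8073 F2317
G1 X52.1866 Y55.5822 F2317
G1 X61.6964 Y46.1989 F2317
G1 X68.1155 Y39.6575 F2317
G1 X71.4438 Y35.9580 F2317
G00 X146.8038 Y153.3820
M4 S741
G1 X193.6742 Y159.5391 F912
G1 X227.7111 Y126.7332 F912
G1 X223.2841 Y79.6679 F912
G1 X183.7269 Y53.7843 F912
G1 X138.8267 Y68.5733 F912
G1 X122.3944 Y112.8985 F912
G1 X146.8038 Y153.3820 F912
G00 X291.8595 Y134.9341
M4 S541
G1 X279.9941 Y134.2755 F2167
G1 X254.9716 Y111.1478 F2167
G1 X226.8690 Y78.4988 F2167
G1 X205.7633 Y49.2761 F2167
G1 X201.7314 Y36.4275 F2167
M5
G00 X0.0000 Y0.0000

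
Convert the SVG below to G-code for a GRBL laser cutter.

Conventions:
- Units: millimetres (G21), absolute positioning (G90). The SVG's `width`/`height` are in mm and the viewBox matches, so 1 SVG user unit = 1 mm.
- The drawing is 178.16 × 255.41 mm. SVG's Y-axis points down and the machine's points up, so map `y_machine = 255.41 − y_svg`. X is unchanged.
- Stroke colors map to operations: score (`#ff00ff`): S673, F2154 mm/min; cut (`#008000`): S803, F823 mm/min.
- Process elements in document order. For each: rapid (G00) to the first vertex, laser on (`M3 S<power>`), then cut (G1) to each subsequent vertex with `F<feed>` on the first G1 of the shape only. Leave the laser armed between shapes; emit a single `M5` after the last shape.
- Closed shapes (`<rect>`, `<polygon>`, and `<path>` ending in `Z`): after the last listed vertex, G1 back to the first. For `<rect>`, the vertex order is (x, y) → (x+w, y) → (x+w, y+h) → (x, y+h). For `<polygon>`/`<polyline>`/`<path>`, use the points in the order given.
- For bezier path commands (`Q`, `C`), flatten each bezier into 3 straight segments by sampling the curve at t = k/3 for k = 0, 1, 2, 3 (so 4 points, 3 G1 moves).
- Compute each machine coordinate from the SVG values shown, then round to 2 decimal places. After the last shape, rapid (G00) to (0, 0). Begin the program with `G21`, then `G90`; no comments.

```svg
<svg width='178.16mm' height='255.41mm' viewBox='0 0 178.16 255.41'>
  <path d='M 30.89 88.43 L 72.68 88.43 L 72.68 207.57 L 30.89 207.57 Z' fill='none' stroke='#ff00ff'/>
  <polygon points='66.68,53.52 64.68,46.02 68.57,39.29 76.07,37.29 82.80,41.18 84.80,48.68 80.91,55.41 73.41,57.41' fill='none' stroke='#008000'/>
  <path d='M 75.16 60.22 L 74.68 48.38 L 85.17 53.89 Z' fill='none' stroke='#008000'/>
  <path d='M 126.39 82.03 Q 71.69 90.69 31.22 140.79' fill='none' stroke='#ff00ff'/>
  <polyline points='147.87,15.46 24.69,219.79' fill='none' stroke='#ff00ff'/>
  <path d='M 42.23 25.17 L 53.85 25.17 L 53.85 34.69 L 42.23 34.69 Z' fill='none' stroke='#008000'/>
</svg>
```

viewBox `0 0 178.16 255.41` with mm width/height → 1 unit = 1 mm. Flip: y_m = 255.41 − y_svg.

**Shape 1** — `<path>` rectangle, stroke `#ff00ff` → score (S673, F2154). Machine vertices: (30.89,166.98) → (72.68,166.98) → (72.68,47.84) → (30.89,47.84) → (30.89,166.98). Closed: final G1 returns to the first vertex.

**Shape 2** — `<polygon>` regular polygon, stroke `#008000` → cut (S803, F823). Machine vertices: (66.68,201.89) → (64.68,209.39) → (68.57,216.12) → (76.07,218.12) → (82.80,214.23) → (84.80,206.73) → (80.91,200.00) → (73.41,198.00) → (66.68,201.89). Closed: final G1 returns to the first vertex.

**Shape 3** — `<path>` regular polygon, stroke `#008000` → cut (S803, F823). Machine vertices: (75.16,195.19) → (74.68,207.03) → (85.17,201.52) → (75.16,195.19). Closed: final G1 returns to the first vertex.

**Shape 4** — `<path>` quadratic bezier, stroke `#ff00ff` → score (S673, F2154). Control points (SVG): P0=(126.39,82.03), P1=(71.69,90.69), P2=(31.22,140.79); sampled at t=k/3. Machine vertices: (126.39,173.38) → (91.50,163.00) → (59.78,143.42) → (31.22,114.62). Open path.

**Shape 5** — `<polyline>` line segment, stroke `#ff00ff` → score (S673, F2154). Machine vertices: (147.87,239.95) → (24.69,35.62). Open path.

**Shape 6** — `<path>` rectangle, stroke `#008000` → cut (S803, F823). Machine vertices: (42.23,230.24) → (53.85,230.24) → (53.85,220.72) → (42.23,220.72) → (42.23,230.24). Closed: final G1 returns to the first vertex.

G21
G90
G00 X30.89 Y166.98
M3 S673
G1 X72.68 Y166.98 F2154
G1 X72.68 Y47.84
G1 X30.89 Y47.84
G1 X30.89 Y166.98
G00 X66.68 Y201.89
M3 S803
G1 X64.68 Y209.39 F823
G1 X68.57 Y216.12
G1 X76.07 Y218.12
G1 X82.80 Y214.23
G1 X84.80 Y206.73
G1 X80.91 Y200.00
G1 X73.41 Y198.00
G1 X66.68 Y201.89
G00 X75.16 Y195.19
M3 S803
G1 X74.68 Y207.03 F823
G1 X85.17 Y201.52
G1 X75.16 Y195.19
G00 X126.39 Y173.38
M3 S673
G1 X91.50 Y163.00 F2154
G1 X59.78 Y143.42
G1 X31.22 Y114.62
G00 X147.87 Y239.95
M3 S673
G1 X24.69 Y35.62 F2154
G00 X42.23 Y230.24
M3 S803
G1 X53.85 Y230.24 F823
G1 X53.85 Y220.72
G1 X42.23 Y220.72
G1 X42.23 Y230.24
M5
G00 X0.00 Y0.00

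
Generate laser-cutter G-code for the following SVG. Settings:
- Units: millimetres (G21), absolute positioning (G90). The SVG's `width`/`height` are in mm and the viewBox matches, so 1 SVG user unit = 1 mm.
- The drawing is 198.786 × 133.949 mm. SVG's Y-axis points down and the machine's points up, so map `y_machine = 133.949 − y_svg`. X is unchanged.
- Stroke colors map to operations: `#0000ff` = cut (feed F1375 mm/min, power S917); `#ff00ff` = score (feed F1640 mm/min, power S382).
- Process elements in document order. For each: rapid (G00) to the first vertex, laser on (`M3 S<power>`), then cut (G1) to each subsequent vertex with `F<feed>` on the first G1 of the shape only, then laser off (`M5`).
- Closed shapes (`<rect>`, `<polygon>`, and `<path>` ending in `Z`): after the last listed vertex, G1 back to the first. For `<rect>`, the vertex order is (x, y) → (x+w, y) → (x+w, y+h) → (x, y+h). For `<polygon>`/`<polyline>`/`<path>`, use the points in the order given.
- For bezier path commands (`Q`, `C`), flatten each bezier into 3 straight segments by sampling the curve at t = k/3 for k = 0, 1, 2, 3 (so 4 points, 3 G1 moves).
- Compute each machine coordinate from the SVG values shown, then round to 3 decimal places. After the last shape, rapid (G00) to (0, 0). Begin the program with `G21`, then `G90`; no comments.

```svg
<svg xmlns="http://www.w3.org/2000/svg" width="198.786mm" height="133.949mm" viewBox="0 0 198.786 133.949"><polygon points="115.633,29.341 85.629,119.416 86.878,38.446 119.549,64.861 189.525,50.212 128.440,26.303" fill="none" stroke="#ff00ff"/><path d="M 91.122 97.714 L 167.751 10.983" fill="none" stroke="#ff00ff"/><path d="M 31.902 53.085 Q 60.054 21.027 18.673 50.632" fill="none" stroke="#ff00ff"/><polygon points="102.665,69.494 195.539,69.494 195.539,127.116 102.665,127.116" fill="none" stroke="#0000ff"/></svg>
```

Since the viewBox matches the mm dimensions, user units are millimetres directly. The only transform is the Y-flip y_m = 133.949 − y_svg.

Shape 1 is a closed polygon drawn with `<polygon>`. Its stroke #ff00ff means score at S382, F1640. After flipping Y the toolpath is (115.633,104.608) → (85.629,14.533) → (86.878,95.503) → (119.549,69.088) → (189.525,83.737) → (128.440,107.646) → (115.633,104.608), returning to the start.

Shape 2 is a line segment drawn with `<path>`. Its stroke #ff00ff means score at S382, F1640. After flipping Y the toolpath is (91.122,36.235) → (167.751,122.966).

Shape 3 is a quadratic bezier drawn with `<path>`. Its stroke #ff00ff means score at S382, F1640. After flipping Y the toolpath is (31.902,80.864) → (42.944,95.385) → (38.534,96.202) → (18.673,83.317).

Shape 4 is a rectangle drawn with `<polygon>`. Its stroke #0000ff means cut at S917, F1375. After flipping Y the toolpath is (102.665,64.455) → (195.539,64.455) → (195.539,6.833) → (102.665,6.833) → (102.665,64.455), returning to the start.

G21
G90
G00 X115.633 Y104.608
M3 S382
G1 X85.629 Y14.533 F1640
G1 X86.878 Y95.503
G1 X119.549 Y69.088
G1 X189.525 Y83.737
G1 X128.440 Y107.646
G1 X115.633 Y104.608
M5
G00 X91.122 Y36.235
M3 S382
G1 X167.751 Y122.966 F1640
M5
G00 X31.902 Y80.864
M3 S382
G1 X42.944 Y95.385 F1640
G1 X38.534 Y96.202
G1 X18.673 Y83.317
M5
G00 X102.665 Y64.455
M3 S917
G1 X195.539 Y64.455 F1375
G1 X195.539 Y6.833
G1 X102.665 Y6.833
G1 X102.665 Y64.455
M5
G00 X0.000 Y0.000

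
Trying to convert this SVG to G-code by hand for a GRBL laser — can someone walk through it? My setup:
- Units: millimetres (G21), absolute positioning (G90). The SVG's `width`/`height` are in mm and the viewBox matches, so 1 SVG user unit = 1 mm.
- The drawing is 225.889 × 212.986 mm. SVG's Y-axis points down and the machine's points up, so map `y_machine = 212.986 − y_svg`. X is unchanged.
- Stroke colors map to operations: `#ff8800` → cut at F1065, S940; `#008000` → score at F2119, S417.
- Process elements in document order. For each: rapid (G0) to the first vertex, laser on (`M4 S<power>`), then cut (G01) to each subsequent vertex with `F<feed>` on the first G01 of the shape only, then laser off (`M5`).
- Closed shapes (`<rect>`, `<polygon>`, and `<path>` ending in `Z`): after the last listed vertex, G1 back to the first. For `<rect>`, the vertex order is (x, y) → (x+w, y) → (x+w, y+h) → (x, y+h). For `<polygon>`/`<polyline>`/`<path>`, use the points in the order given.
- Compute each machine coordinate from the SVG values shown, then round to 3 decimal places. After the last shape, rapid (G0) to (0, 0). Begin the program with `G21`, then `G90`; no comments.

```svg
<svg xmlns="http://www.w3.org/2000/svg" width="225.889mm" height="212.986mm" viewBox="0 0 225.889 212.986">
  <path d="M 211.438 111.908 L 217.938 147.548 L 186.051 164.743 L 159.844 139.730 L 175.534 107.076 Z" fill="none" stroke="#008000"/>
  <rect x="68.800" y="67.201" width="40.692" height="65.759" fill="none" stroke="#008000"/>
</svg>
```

1 u = 1 mm; y_m = 212.986 − y.

[1] `<path>` regular polygon, #008000→score S417 F2119: (211.438,101.078) → (217.938,65.438) → (186.051,48.243) → (159.844,73.256) → (175.534,105.910) → (211.438,101.078) (closed)

[2] `<rect>` rectangle, #008000→score S417 F2119: (68.800,145.785) → (109.492,145.785) → (109.492,80.026) → (68.800,80.026) → (68.800,145.785) (closed)

G21
G90
G0 X211.438 Y101.078
M4 S417
G01 X217.938 Y65.438 F2119
G01 X186.051 Y48.243
G01 X159.844 Y73.256
G01 X175.534 Y105.910
G01 X211.438 Y101.078
M5
G0 X68.800 Y145.785
M4 S417
G01 X109.492 Y145.785 F2119
G01 X109.492 Y80.026
G01 X68.800 Y80.026
G01 X68.800 Y145.785
M5
G0 X0.000 Y0.000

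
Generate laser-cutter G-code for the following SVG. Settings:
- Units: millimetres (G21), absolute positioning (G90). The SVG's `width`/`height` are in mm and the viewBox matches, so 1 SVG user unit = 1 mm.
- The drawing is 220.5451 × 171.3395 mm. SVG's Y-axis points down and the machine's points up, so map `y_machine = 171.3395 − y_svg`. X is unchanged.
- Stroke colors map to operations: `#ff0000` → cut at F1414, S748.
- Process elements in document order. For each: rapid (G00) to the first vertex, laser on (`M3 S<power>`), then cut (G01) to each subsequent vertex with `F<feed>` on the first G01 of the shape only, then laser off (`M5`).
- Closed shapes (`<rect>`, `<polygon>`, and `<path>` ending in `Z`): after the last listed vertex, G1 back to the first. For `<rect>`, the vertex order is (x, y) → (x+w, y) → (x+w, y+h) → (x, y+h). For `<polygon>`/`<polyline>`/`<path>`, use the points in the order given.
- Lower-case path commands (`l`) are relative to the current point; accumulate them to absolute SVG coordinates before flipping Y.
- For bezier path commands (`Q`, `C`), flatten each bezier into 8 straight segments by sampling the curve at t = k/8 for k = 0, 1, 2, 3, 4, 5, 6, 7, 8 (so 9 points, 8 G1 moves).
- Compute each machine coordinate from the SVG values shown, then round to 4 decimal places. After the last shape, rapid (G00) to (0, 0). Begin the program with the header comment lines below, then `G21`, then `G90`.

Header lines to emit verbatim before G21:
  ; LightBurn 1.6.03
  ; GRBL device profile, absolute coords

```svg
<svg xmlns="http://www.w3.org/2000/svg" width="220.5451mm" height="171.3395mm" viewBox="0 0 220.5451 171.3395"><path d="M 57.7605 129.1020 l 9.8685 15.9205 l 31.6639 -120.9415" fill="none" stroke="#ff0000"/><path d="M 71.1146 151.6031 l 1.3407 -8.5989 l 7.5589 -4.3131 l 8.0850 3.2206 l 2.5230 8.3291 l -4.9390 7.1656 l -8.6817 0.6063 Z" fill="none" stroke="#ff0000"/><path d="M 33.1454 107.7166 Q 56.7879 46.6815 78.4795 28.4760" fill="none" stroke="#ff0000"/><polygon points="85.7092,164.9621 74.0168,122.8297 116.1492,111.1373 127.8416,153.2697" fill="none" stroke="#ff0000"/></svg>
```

viewBox `0 0 220.5451 171.3395` with mm width/height → 1 unit = 1 mm. Flip: y_m = 171.3395 − y_svg.

**Shape 1** — `<path>` open polyline, stroke `#ff0000` → cut (S748, F1414). Machine vertices: (57.7605,42.2375) → (67.6290,26.3170) → (99.2929,147.2585). Open path.

**Shape 2** — `<path>` regular polygon, stroke `#ff0000` → cut (S748, F1414). Machine vertices: (71.1146,19.7364) → (72.4553,28.3353) → (80.0142,32.6484) → (88.0992,29.4278) → (90.6222,21.0987) → (85.6832,13.9331) → (77.0015,13.3268) → (71.1146,19.7364). Closed: final G1 returns to the first vertex.

**Shape 3** — `<path>` quadratic bezier, stroke `#ff0000` → cut (S748, F1414). Control points (SVG): P0=(33.1454,107.7166), P1=(56.7879,46.6815), P2=(78.4795,28.4760); sampled at t=k/8. Machine vertices: (33.1454,63.6229) → (39.0255,78.2125) → (44.8447,91.4636) → (50.6029,103.3763) → (56.3002,113.9506) → (61.9365,123.1865) → (67.5118,131.0839) → (73.0261,137.6429) → (78.4795,142.8635). Open path.

**Shape 4** — `<polygon>` regular polygon, stroke `#ff0000` → cut (S748, F1414). Machine vertices: (85.7092,6.3774) → (74.0168,48.5098) → (116.1492,60.2022) → (127.8416,18.0698) → (85.7092,6.3774). Closed: final G1 returns to the first vertex.

; LightBurn 1.6.03
; GRBL device profile, absolute coords
G21
G90
G00 X57.7605 Y42.2375
M3 S748
G01 X67.6290 Y26.3170 F1414
G01 X99.2929 Y147.2585
M5
G00 X71.1146 Y19.7364
M3 S748
G01 X72.4553 Y28.3353 F1414
G01 X80.0142 Y32.6484
G01 X88.0992 Y29.4278
G01 X90.6222 Y21.0987
G01 X85.6832 Y13.9331
G01 X77.0015 Y13.3268
G01 X71.1146 Y19.7364
M5
G00 X33.1454 Y63.6229
M3 S748
G01 X39.0255 Y78.2125 F1414
G01 X44.8447 Y91.4636
G01 X50.6029 Y103.3763
G01 X56.3002 Y113.9506
G01 X61.9365 Y123.1865
G01 X67.5118 Y131.0839
G01 X73.0261 Y137.6429
G01 X78.4795 Y142.8635
M5
G00 X85.7092 Y6.3774
M3 S748
G01 X74.0168 Y48.5098 F1414
G01 X116.1492 Y60.2022
G01 X127.8416 Y18.0698
G01 X85.7092 Y6.3774
M5
G00 X0.0000 Y0.0000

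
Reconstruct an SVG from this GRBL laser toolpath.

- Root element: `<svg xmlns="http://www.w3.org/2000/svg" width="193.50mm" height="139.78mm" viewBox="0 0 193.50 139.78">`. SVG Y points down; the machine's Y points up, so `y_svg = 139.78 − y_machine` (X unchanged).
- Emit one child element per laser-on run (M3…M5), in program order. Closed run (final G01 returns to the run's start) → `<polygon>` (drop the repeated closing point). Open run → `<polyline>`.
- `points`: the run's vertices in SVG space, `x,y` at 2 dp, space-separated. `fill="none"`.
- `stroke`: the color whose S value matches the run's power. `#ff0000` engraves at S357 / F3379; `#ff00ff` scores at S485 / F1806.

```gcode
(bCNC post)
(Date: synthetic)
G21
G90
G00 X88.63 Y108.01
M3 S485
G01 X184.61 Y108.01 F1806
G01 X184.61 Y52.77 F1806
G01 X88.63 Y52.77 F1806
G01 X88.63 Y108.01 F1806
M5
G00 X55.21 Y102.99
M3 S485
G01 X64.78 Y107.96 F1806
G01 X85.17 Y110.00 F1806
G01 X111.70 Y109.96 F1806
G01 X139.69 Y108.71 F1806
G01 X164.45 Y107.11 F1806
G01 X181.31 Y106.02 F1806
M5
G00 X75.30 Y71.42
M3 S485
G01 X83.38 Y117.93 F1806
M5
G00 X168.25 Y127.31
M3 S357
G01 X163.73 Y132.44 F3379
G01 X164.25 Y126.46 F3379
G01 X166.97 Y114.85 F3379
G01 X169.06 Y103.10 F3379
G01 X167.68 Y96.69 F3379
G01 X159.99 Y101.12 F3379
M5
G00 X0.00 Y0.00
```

y_svg = 139.78 − y_m.

[1] S485→`#ff00ff` (score); closed run; points: 88.63,31.77 184.61,31.77 184.61,87.01 88.63,87.01

[2] S485→`#ff00ff` (score); open run; points: 55.21,36.79 64.78,31.82 85.17,29.78 111.70,29.82 139.69,31.07 164.45,32.67 181.31,33.76

[3] S485→`#ff00ff` (score); open run; points: 75.30,68.36 83.38,21.85

[4] S357→`#ff0000` (engrave); open run; points: 168.25,12.47 163.73,7.34 164.25,13.32 166.97,24.93 169.06,36.68 167.68,43.09 159.99,38.66

<svg xmlns="http://www.w3.org/2000/svg" width="193.50mm" height="139.78mm" viewBox="0 0 193.50 139.78">
  <polygon points="88.63,31.77 184.61,31.77 184.61,87.01 88.63,87.01" fill="none" stroke="#ff00ff"/>
  <polyline points="55.21,36.79 64.78,31.82 85.17,29.78 111.70,29.82 139.69,31.07 164.45,32.67 181.31,33.76" fill="none" stroke="#ff00ff"/>
  <polyline points="75.30,68.36 83.38,21.85" fill="none" stroke="#ff00ff"/>
  <polyline points="168.25,12.47 163.73,7.34 164.25,13.32 166.97,24.93 169.06,36.68 167.68,43.09 159.99,38.66" fill="none" stroke="#ff0000"/>
</svg>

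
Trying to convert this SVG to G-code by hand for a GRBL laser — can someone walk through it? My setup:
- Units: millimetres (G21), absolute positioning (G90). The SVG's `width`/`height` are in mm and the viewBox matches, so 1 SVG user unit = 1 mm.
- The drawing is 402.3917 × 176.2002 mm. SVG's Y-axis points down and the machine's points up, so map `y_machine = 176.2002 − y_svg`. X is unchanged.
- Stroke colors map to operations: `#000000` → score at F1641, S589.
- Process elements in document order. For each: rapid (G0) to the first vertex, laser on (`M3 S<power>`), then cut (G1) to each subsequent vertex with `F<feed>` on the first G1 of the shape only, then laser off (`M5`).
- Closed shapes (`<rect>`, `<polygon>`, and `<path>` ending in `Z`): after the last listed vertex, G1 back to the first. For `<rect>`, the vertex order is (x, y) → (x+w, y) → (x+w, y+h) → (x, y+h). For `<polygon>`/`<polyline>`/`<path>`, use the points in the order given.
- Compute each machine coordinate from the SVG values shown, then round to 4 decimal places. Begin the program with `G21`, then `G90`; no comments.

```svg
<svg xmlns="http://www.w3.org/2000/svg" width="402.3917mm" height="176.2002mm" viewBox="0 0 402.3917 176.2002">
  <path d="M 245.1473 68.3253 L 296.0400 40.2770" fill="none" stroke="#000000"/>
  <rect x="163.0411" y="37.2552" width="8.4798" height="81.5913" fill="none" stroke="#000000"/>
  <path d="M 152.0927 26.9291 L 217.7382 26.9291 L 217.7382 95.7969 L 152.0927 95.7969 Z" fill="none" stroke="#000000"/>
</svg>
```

G21
G90
G0 X245.1473 Y107.8749
M3 S589
G1 X296.0400 Y135.9232 F1641
M5
G0 X163.0411 Y138.9450
M3 S589
G1 X171.5209 Y138.9450 F1641
G1 X171.5209 Y57.3537
G1 X163.0411 Y57.3537
G1 X163.0411 Y138.9450
M5
G0 X152.0927 Y149.2711
M3 S589
G1 X217.7382 Y149.2711 F1641
G1 X217.7382 Y80.4033
G1 X152.0927 Y80.4033
G1 X152.0927 Y149.2711
M5

viewBox `0 0 402.3917 176.2002` with mm width/height → 1 unit = 1 mm. Flip: y_m = 176.2002 − y_svg.

**Shape 1** — `<path>` line segment, stroke `#000000` → score (S589, F1641). Machine vertices: (245.1473,107.8749) → (296.0400,135.9232). Open path.

**Shape 2** — `<rect>` rectangle, stroke `#000000` → score (S589, F1641). Machine vertices: (163.0411,138.9450) → (171.5209,138.9450) → (171.5209,57.3537) → (163.0411,57.3537) → (163.0411,138.9450). Closed: final G1 returns to the first vertex.

**Shape 3** — `<path>` rectangle, stroke `#000000` → score (S589, F1641). Machine vertices: (152.0927,149.2711) → (217.7382,149.2711) → (217.7382,80.4033) → (152.0927,80.4033) → (152.0927,149.2711). Closed: final G1 returns to the first vertex.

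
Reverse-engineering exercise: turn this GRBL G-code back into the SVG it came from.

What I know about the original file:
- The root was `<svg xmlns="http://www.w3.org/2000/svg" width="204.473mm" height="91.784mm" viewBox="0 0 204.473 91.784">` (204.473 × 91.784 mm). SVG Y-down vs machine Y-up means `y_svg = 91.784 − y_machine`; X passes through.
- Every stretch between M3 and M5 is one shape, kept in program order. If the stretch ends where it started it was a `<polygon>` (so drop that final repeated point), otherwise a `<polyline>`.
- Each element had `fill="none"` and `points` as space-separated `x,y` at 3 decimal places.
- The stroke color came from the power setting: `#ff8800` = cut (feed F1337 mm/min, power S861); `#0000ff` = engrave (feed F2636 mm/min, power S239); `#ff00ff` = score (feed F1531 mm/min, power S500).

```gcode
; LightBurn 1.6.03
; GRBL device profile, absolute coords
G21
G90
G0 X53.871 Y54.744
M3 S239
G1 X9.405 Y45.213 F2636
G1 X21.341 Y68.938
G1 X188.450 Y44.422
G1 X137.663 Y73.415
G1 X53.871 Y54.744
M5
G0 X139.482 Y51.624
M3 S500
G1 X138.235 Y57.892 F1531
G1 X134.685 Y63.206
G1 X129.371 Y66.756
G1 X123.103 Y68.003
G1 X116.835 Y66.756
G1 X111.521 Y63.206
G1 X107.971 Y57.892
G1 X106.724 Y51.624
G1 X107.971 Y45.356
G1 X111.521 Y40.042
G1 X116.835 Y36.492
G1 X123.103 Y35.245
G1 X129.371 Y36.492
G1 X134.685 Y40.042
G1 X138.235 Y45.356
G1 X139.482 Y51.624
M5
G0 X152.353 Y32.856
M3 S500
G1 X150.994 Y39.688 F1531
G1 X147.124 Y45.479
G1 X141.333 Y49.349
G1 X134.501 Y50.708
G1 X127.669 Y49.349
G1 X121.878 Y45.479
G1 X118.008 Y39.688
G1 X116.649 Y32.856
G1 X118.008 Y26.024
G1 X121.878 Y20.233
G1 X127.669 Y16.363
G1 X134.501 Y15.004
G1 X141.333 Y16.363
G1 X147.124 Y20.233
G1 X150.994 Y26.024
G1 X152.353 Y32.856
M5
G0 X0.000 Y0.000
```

y_svg = 91.784 − y_m.

[1] S239→`#0000ff` (engrave); closed run; points: 53.871,37.040 9.405,46.571 21.341,22.846 188.450,47.362 137.663,18.369

[2] S500→`#ff00ff` (score); closed run; points: 139.482,40.160 138.235,33.892 134.685,28.578 129.371,25.028 123.103,23.781 116.835,25.028 111.521,28.578 107.971,33.892 106.724,40.160 107.971,46.428 111.521,51.742 116.835,55.292 123.103,56.539 129.371,55.292 134.685,51.742 138.235,46.428

[3] S500→`#ff00ff` (score); closed run; points: 152.353,58.928 150.994,52.096 147.124,46.305 141.333,42.435 134.501,41.076 127.669,42.435 121.878,46.305 118.008,52.096 116.649,58.928 118.008,65.760 121.878,71.551 127.669,75.421 134.501,76.780 141.333,75.421 147.124,71.551 150.994,65.760

<svg xmlns="http://www.w3.org/2000/svg" width="204.473mm" height="91.784mm" viewBox="0 0 204.473 91.784">
  <polygon points="53.871,37.040 9.405,46.571 21.341,22.846 188.450,47.362 137.663,18.369" fill="none" stroke="#0000ff"/>
  <polygon points="139.482,40.160 138.235,33.892 134.685,28.578 129.371,25.028 123.103,23.781 116.835,25.028 111.521,28.578 107.971,33.892 106.724,40.160 107.971,46.428 111.521,51.742 116.835,55.292 123.103,56.539 129.371,55.292 134.685,51.742 138.235,46.428" fill="none" stroke="#ff00ff"/>
  <polygon points="152.353,58.928 150.994,52.096 147.124,46.305 141.333,42.435 134.501,41.076 127.669,42.435 121.878,46.305 118.008,52.096 116.649,58.928 118.008,65.760 121.878,71.551 127.669,75.421 134.501,76.780 141.333,75.421 147.124,71.551 150.994,65.760" fill="none" stroke="#ff00ff"/>
</svg>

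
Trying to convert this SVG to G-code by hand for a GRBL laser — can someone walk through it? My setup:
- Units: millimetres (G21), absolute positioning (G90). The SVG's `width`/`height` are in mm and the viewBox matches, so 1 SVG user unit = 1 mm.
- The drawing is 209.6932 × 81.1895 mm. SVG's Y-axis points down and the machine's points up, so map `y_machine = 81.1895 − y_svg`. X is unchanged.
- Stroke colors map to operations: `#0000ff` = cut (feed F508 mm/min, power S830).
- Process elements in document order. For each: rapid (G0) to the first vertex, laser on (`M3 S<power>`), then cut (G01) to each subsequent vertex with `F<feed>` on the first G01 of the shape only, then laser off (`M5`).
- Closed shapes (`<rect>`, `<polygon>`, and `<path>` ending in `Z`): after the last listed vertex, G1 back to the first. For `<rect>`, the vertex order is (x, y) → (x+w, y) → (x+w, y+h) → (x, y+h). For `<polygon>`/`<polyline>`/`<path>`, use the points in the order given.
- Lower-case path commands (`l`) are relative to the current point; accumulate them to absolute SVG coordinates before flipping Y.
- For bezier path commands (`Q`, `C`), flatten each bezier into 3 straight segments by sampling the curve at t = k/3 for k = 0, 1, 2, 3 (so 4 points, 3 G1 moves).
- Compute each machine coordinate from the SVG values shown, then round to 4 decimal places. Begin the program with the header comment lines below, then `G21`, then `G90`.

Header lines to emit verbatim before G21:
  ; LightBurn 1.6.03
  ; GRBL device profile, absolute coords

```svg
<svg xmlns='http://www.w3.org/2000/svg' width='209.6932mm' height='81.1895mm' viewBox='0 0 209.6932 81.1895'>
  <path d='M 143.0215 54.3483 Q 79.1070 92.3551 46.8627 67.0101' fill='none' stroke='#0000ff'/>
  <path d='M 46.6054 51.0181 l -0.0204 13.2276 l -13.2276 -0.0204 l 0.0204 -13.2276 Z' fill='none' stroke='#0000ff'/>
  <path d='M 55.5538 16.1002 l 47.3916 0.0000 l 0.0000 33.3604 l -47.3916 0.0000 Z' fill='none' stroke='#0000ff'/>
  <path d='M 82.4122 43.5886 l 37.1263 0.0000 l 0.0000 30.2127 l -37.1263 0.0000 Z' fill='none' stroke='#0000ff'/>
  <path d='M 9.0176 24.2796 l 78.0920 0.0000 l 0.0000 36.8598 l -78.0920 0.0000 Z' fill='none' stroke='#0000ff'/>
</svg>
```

1 u = 1 mm; y_m = 81.1895 − y.

[1] `<path>` quadratic bezier, #0000ff→cut S830 F508: (143.0215,26.8412) → (103.9307,8.5424) → (71.8778,4.3218) → (46.8627,14.1794)

[2] `<path>` regular polygon, #0000ff→cut S830 F508: (46.6054,30.1714) → (46.5850,16.9438) → (33.3574,16.9642) → (33.3778,30.1918) → (46.6054,30.1714) (closed)

[3] `<path>` rectangle, #0000ff→cut S830 F508: (55.5538,65.0893) → (102.9454,65.0893) → (102.9454,31.7289) → (55.5538,31.7289) → (55.5538,65.0893) (closed)

[4] `<path>` rectangle, #0000ff→cut S830 F508: (82.4122,37.6009) → (119.5385,37.6009) → (119.5385,7.3882) → (82.4122,7.3882) → (82.4122,37.6009) (closed)

[5] `<path>` rectangle, #0000ff→cut S830 F508: (9.0176,56.9099) → (87.1096,56.9099) → (87.1096,20.0501) → (9.0176,20.0501) → (9.0176,56.9099) (closed)

; LightBurn 1.6.03
; GRBL device profile, absolute coords
G21
G90
G0 X143.0215 Y26.8412
M3 S830
G01 X103.9307 Y8.5424 F508
G01 X71.8778 Y4.3218
G01 X46.8627 Y14.1794
M5
G0 X46.6054 Y30.1714
M3 S830
G01 X46.5850 Y16.9438 F508
G01 X33.3574 Y16.9642
G01 X33.3778 Y30.1918
G01 X46.6054 Y30.1714
M5
G0 X55.5538 Y65.0893
M3 S830
G01 X102.9454 Y65.0893 F508
G01 X102.9454 Y31.7289
G01 X55.5538 Y31.7289
G01 X55.5538 Y65.0893
M5
G0 X82.4122 Y37.6009
M3 S830
G01 X119.5385 Y37.6009 F508
G01 X119.5385 Y7.3882
G01 X82.4122 Y7.3882
G01 X82.4122 Y37.6009
M5
G0 X9.0176 Y56.9099
M3 S830
G01 X87.1096 Y56.9099 F508
G01 X87.1096 Y20.0501
G01 X9.0176 Y20.0501
G01 X9.0176 Y56.9099
M5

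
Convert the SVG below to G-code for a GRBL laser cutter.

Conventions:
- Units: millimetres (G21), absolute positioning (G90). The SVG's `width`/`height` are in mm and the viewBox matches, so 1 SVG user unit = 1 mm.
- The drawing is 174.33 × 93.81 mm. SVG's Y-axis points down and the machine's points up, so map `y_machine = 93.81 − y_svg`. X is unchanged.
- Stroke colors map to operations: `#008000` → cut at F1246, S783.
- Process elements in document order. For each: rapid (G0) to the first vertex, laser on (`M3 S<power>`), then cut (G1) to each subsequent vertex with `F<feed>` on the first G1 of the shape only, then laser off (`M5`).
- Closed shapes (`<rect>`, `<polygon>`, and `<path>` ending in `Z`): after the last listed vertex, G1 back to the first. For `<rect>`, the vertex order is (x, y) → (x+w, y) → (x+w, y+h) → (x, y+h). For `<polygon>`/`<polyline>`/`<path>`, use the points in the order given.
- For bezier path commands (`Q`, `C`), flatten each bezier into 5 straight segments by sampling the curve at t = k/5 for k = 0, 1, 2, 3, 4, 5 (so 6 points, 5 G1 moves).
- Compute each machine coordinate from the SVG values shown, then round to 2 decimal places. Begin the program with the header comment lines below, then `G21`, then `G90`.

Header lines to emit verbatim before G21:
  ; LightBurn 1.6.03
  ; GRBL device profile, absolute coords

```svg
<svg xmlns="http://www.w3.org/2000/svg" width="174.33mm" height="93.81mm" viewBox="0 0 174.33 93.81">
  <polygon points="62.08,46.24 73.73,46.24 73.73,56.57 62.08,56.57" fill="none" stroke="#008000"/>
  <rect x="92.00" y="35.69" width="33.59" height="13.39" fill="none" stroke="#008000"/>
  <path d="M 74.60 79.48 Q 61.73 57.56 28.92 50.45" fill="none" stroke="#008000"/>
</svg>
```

; LightBurn 1.6.03
; GRBL device profile, absolute coords
G21
G90
G0 X62.08 Y47.57
M3 S783
G1 X73.73 Y47.57 F1246
G1 X73.73 Y37.24
G1 X62.08 Y37.24
G1 X62.08 Y47.57
M5
G0 X92.00 Y58.12
M3 S783
G1 X125.59 Y58.12 F1246
G1 X125.59 Y44.73
G1 X92.00 Y44.73
G1 X92.00 Y58.12
M5
G0 X74.60 Y14.33
M3 S783
G1 X68.65 Y22.51 F1246
G1 X61.11 Y29.50
G1 X51.98 Y35.30
G1 X41.25 Y39.92
G1 X28.92 Y43.36
M5

Since the viewBox matches the mm dimensions, user units are millimetres directly. The only transform is the Y-flip y_m = 93.81 − y_svg.

Shape 1 is a rectangle drawn with `<polygon>`. Its stroke #008000 means cut at S783, F1246. After flipping Y the toolpath is (62.08,47.57) → (73.73,47.57) → (73.73,37.24) → (62.08,37.24) → (62.08,47.57), returning to the start.

Shape 2 is a rectangle drawn with `<rect>`. Its stroke #008000 means cut at S783, F1246. After flipping Y the toolpath is (92.00,58.12) → (125.59,58.12) → (125.59,44.73) → (92.00,44.73) → (92.00,58.12), returning to the start.

Shape 3 is a quadratic bezier drawn with `<path>`. Its stroke #008000 means cut at S783, F1246. After flipping Y the toolpath is (74.60,14.33) → (68.65,22.51) → (61.11,29.50) → (51.98,35.30) → (41.25,39.92) → (28.92,43.36).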